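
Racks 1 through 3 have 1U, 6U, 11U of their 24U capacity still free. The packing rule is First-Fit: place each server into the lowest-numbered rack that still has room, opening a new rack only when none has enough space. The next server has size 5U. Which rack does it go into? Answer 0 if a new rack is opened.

2

Racks with room: rack 2 (6U), rack 3 (11U).
The first with room is rack 2.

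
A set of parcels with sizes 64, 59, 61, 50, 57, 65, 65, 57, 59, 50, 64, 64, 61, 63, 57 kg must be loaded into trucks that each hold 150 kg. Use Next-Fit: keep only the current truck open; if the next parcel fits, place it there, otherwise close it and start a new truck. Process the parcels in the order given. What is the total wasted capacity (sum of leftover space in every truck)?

Put 64 kg in truck 1; 86 kg remain.
Put 59 kg in truck 1; 27 kg remain.
Put 61 kg in truck 2; 89 kg remain.
Put 50 kg in truck 2; 39 kg remain.
Put 57 kg in truck 3; 93 kg remain.
Put 65 kg in truck 3; 28 kg remain.
Put 65 kg in truck 4; 85 kg remain.
Put 57 kg in truck 4; 28 kg remain.
Put 59 kg in truck 5; 91 kg remain.
Put 50 kg in truck 5; 41 kg remain.
Put 64 kg in truck 6; 86 kg remain.
Put 64 kg in truck 6; 22 kg remain.
Put 61 kg in truck 7; 89 kg remain.
Put 63 kg in truck 7; 26 kg remain.
Put 57 kg in truck 8; 93 kg remain.
8 trucks × 150 kg = 1200 kg; used 896 kg; unused 304 kg.

304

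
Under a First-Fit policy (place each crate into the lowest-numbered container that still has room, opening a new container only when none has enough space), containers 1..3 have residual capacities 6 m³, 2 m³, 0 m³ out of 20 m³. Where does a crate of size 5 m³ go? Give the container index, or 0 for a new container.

1

Containers with room: container 1 (6 m³).
The first with room is container 1.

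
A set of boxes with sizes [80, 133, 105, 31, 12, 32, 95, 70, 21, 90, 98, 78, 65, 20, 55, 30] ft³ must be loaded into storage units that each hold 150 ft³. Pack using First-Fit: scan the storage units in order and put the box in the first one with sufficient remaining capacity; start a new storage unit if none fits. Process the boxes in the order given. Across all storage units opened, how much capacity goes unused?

185

80 ft³ → storage unit 1 (remaining 70 ft³)
133 ft³ → storage unit 2 (remaining 17 ft³)
105 ft³ → storage unit 3 (remaining 45 ft³)
31 ft³ → storage unit 1 (remaining 39 ft³)
12 ft³ → storage unit 1 (remaining 27 ft³)
32 ft³ → storage unit 3 (remaining 13 ft³)
95 ft³ → storage unit 4 (remaining 55 ft³)
70 ft³ → storage unit 5 (remaining 80 ft³)
21 ft³ → storage unit 1 (remaining 6 ft³)
90 ft³ → storage unit 6 (remaining 60 ft³)
98 ft³ → storage unit 7 (remaining 52 ft³)
78 ft³ → storage unit 5 (remaining 2 ft³)
65 ft³ → storage unit 8 (remaining 85 ft³)
20 ft³ → storage unit 4 (remaining 35 ft³)
55 ft³ → storage unit 6 (remaining 5 ft³)
30 ft³ → storage unit 4 (remaining 5 ft³)
8 storage units × 150 ft³ = 1200 ft³; used 1015 ft³; unused 185 ft³.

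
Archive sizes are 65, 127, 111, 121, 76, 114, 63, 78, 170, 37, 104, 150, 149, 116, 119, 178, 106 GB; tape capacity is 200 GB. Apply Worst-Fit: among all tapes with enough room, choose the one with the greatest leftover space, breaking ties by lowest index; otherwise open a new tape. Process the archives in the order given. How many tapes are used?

65 GB → tape 1 (remaining 135 GB)
127 GB → tape 1 (remaining 8 GB)
111 GB → tape 2 (remaining 89 GB)
121 GB → tape 3 (remaining 79 GB)
76 GB → tape 2 (remaining 13 GB)
114 GB → tape 4 (remaining 86 GB)
63 GB → tape 4 (remaining 23 GB)
78 GB → tape 3 (remaining 1 GB)
170 GB → tape 5 (remaining 30 GB)
37 GB → tape 6 (remaining 163 GB)
104 GB → tape 6 (remaining 59 GB)
150 GB → tape 7 (remaining 50 GB)
149 GB → tape 8 (remaining 51 GB)
116 GB → tape 9 (remaining 84 GB)
119 GB → tape 10 (remaining 81 GB)
178 GB → tape 11 (remaining 22 GB)
106 GB → tape 12 (remaining 94 GB)
Final tapes: [65,127] [111,76] [121,78] [114,63] [170] [37,104] [150] [149] [116] [119] [178] [106].

12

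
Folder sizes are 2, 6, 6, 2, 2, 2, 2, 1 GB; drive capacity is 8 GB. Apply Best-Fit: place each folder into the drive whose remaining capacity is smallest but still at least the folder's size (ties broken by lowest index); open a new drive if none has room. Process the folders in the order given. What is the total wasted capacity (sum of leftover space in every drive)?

Put 2 GB in drive 1; 6 GB remain.
Put 6 GB in drive 1; 0 GB remain.
Put 6 GB in drive 2; 2 GB remain.
Put 2 GB in drive 2; 0 GB remain.
Put 2 GB in drive 3; 6 GB remain.
Put 2 GB in drive 3; 4 GB remain.
Put 2 GB in drive 3; 2 GB remain.
Put 1 GB in drive 3; 1 GB remain.
3 drives × 8 GB = 24 GB; used 23 GB; unused 1 GB.

1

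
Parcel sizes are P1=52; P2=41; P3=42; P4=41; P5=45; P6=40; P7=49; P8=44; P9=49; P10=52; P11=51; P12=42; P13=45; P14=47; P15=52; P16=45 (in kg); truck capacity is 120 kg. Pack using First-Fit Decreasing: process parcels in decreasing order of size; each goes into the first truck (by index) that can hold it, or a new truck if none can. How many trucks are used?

8

Sorted descending: 52, 52, 52, 51, 49, 49, 47, 45, 45, 45, 44, 42, 42, 41, 41, 40.
52 kg → truck 1 (remaining 68 kg)
52 kg → truck 1 (remaining 16 kg)
52 kg → truck 2 (remaining 68 kg)
51 kg → truck 2 (remaining 17 kg)
49 kg → truck 3 (remaining 71 kg)
49 kg → truck 3 (remaining 22 kg)
47 kg → truck 4 (remaining 73 kg)
45 kg → truck 4 (remaining 28 kg)
45 kg → truck 5 (remaining 75 kg)
45 kg → truck 5 (remaining 30 kg)
44 kg → truck 6 (remaining 76 kg)
42 kg → truck 6 (remaining 34 kg)
42 kg → truck 7 (remaining 78 kg)
41 kg → truck 7 (remaining 37 kg)
41 kg → truck 8 (remaining 79 kg)
40 kg → truck 8 (remaining 39 kg)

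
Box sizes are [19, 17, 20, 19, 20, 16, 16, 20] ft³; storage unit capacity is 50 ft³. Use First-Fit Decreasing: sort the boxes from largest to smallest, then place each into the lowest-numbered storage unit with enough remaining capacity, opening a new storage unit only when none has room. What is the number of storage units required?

4

Sorted descending: 20, 20, 20, 19, 19, 17, 16, 16.
storage unit 1: place 20 ft³, 30 ft³ left
storage unit 1: place 20 ft³, 10 ft³ left
storage unit 2: place 20 ft³, 30 ft³ left
storage unit 2: place 19 ft³, 11 ft³ left
storage unit 3: place 19 ft³, 31 ft³ left
storage unit 3: place 17 ft³, 14 ft³ left
storage unit 4: place 16 ft³, 34 ft³ left
storage unit 4: place 16 ft³, 18 ft³ left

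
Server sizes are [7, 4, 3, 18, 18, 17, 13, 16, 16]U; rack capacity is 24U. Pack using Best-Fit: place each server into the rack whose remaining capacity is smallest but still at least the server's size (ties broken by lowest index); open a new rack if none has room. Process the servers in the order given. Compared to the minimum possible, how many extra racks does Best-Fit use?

1

Best-Fit: [7,4,3] [18] [18] [17] [13] [16] [16] → 7 racks.
6 servers exceed 12U (half the capacity), and no two of those can share a rack, so at least 6 racks are needed.
An optimal packing achieves that bound: [18,4] [18,3] [17,7] [16] [16] [13] → 6 racks.
Excess: 7 − 6 = 1.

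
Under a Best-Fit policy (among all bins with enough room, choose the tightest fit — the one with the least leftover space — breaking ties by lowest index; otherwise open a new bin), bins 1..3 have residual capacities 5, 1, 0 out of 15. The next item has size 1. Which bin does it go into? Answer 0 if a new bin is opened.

2

Bins with room: bin 1 (5), bin 2 (1).
Tightest fit is bin 2 with 1 free.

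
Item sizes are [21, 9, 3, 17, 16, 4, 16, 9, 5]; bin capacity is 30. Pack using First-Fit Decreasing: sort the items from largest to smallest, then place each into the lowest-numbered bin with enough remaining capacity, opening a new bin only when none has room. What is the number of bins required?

Sorted descending: 21, 17, 16, 16, 9, 9, 5, 4, 3.
21 → bin 1 (remaining 9)
17 → bin 2 (remaining 13)
16 → bin 3 (remaining 14)
16 → bin 4 (remaining 14)
9 → bin 1 (remaining 0)
9 → bin 2 (remaining 4)
5 → bin 3 (remaining 9)
4 → bin 2 (remaining 0)
3 → bin 3 (remaining 6)

4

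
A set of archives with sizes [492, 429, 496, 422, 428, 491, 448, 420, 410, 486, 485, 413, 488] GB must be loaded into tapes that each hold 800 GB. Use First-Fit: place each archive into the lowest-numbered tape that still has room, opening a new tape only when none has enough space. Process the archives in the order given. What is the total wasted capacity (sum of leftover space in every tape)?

4492

tape 1: place 492 GB, 308 GB left
tape 2: place 429 GB, 371 GB left
tape 3: place 496 GB, 304 GB left
tape 4: place 422 GB, 378 GB left
tape 5: place 428 GB, 372 GB left
tape 6: place 491 GB, 309 GB left
tape 7: place 448 GB, 352 GB left
tape 8: place 420 GB, 380 GB left
tape 9: place 410 GB, 390 GB left
tape 10: place 486 GB, 314 GB left
tape 11: place 485 GB, 315 GB left
tape 12: place 413 GB, 387 GB left
tape 13: place 488 GB, 312 GB left
13 tapes × 800 GB = 10400 GB; used 5908 GB; unused 4492 GB.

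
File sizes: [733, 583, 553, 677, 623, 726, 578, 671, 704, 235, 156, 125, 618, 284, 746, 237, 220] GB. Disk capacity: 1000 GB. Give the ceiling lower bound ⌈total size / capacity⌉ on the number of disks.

9

Total size = 733 + 583 + 553 + 677 + 623 + 726 + 578 + 671 + 704 + 235 + 156 + 125 + 618 + 284 + 746 + 237 + 220 = 8469 GB.
⌈8469 / 1000⌉ = 9.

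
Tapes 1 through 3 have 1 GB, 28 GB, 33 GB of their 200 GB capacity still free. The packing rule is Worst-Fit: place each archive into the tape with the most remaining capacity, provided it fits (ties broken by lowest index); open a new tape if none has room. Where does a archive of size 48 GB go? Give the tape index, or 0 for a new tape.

0

No tape has ≥ 48 GB free, so a new tape is opened.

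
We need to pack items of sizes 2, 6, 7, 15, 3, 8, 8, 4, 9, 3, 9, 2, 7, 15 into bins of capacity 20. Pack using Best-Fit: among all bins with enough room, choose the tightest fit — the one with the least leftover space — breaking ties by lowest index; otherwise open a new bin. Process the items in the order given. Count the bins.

2 → bin 1 (remaining 18)
6 → bin 1 (remaining 12)
7 → bin 1 (remaining 5)
15 → bin 2 (remaining 5)
3 → bin 1 (remaining 2)
8 → bin 3 (remaining 12)
8 → bin 3 (remaining 4)
4 → bin 3 (remaining 0)
9 → bin 4 (remaining 11)
3 → bin 2 (remaining 2)
9 → bin 4 (remaining 2)
2 → bin 1 (remaining 0)
7 → bin 5 (remaining 13)
15 → bin 6 (remaining 5)
Final bins: [2,6,7,3,2] [15,3] [8,8,4] [9,9] [7] [15].

6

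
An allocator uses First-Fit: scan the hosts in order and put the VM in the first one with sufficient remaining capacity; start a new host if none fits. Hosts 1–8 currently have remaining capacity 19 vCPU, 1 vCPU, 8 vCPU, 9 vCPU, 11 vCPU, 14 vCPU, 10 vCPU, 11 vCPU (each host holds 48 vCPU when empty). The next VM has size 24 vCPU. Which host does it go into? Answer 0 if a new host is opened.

0

No host has ≥ 24 vCPU free, so a new host is opened.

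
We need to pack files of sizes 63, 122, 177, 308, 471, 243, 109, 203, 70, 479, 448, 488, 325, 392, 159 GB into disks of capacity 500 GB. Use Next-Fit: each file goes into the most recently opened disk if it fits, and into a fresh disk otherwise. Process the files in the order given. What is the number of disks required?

11

63 GB → disk 1 (remaining 437 GB)
122 GB → disk 1 (remaining 315 GB)
177 GB → disk 1 (remaining 138 GB)
308 GB → disk 2 (remaining 192 GB)
471 GB → disk 3 (remaining 29 GB)
243 GB → disk 4 (remaining 257 GB)
109 GB → disk 4 (remaining 148 GB)
203 GB → disk 5 (remaining 297 GB)
70 GB → disk 5 (remaining 227 GB)
479 GB → disk 6 (remaining 21 GB)
448 GB → disk 7 (remaining 52 GB)
488 GB → disk 8 (remaining 12 GB)
325 GB → disk 9 (remaining 175 GB)
392 GB → disk 10 (remaining 108 GB)
159 GB → disk 11 (remaining 341 GB)
Final disks: [63,122,177] [308] [471] [243,109] [203,70] [479] [448] [488] [325] [392] [159].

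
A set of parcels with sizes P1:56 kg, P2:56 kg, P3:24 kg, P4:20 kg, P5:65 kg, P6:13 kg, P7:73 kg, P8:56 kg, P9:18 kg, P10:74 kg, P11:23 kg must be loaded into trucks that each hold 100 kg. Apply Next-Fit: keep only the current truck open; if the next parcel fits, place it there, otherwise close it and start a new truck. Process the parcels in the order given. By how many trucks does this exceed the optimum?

Next-Fit: [56] [56,24,20] [65,13] [73] [56,18] [74,23] → 6 trucks.
6 parcels exceed 50 kg (half the capacity), and no two of those can share a truck, so at least 6 trucks are needed.
So 6 is already optimal.

0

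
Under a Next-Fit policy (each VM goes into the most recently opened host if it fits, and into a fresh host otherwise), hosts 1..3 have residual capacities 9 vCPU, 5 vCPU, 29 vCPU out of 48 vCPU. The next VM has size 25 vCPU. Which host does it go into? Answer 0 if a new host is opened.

Next-Fit only looks at host 3, which has 29 vCPU free.
25 vCPU fits there.

3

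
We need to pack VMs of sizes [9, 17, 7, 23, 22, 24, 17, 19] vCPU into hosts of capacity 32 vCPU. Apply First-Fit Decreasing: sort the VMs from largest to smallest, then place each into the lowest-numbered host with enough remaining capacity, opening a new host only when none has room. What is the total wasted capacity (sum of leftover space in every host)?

Sorted descending: 24, 23, 22, 19, 17, 17, 9, 7.
host 1: place 24 vCPU, 8 vCPU left
host 2: place 23 vCPU, 9 vCPU left
host 3: place 22 vCPU, 10 vCPU left
host 4: place 19 vCPU, 13 vCPU left
host 5: place 17 vCPU, 15 vCPU left
host 6: place 17 vCPU, 15 vCPU left
host 2: place 9 vCPU, 0 vCPU left
host 1: place 7 vCPU, 1 vCPU left
6 hosts × 32 vCPU = 192 vCPU; used 138 vCPU; unused 54 vCPU.

54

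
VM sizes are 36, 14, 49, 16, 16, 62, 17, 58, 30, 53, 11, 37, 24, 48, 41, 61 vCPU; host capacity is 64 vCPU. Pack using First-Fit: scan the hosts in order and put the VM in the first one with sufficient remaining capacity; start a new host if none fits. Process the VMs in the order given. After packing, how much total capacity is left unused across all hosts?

131

Put 36 vCPU in host 1; 28 vCPU remain.
Put 14 vCPU in host 1; 14 vCPU remain.
Put 49 vCPU in host 2; 15 vCPU remain.
Put 16 vCPU in host 3; 48 vCPU remain.
Put 16 vCPU in host 3; 32 vCPU remain.
Put 62 vCPU in host 4; 2 vCPU remain.
Put 17 vCPU in host 3; 15 vCPU remain.
Put 58 vCPU in host 5; 6 vCPU remain.
Put 30 vCPU in host 6; 34 vCPU remain.
Put 53 vCPU in host 7; 11 vCPU remain.
Put 11 vCPU in host 1; 3 vCPU remain.
Put 37 vCPU in host 8; 27 vCPU remain.
Put 24 vCPU in host 6; 10 vCPU remain.
Put 48 vCPU in host 9; 16 vCPU remain.
Put 41 vCPU in host 10; 23 vCPU remain.
Put 61 vCPU in host 11; 3 vCPU remain.
11 hosts × 64 vCPU = 704 vCPU; used 573 vCPU; unused 131 vCPU.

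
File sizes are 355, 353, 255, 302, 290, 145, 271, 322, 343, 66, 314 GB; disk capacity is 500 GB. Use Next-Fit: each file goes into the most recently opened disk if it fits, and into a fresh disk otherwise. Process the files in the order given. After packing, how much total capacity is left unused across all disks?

1484

disk 1: place 355 GB, 145 GB left
disk 2: place 353 GB, 147 GB left
disk 3: place 255 GB, 245 GB left
disk 4: place 302 GB, 198 GB left
disk 5: place 290 GB, 210 GB left
disk 5: place 145 GB, 65 GB left
disk 6: place 271 GB, 229 GB left
disk 7: place 322 GB, 178 GB left
disk 8: place 343 GB, 157 GB left
disk 8: place 66 GB, 91 GB left
disk 9: place 314 GB, 186 GB left
9 disks × 500 GB = 4500 GB; used 3016 GB; unused 1484 GB.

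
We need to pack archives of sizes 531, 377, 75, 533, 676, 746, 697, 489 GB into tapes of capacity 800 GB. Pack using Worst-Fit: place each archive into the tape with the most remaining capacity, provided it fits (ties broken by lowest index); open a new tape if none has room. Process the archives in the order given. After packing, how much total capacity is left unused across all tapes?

531 GB → tape 1 (remaining 269 GB)
377 GB → tape 2 (remaining 423 GB)
75 GB → tape 2 (remaining 348 GB)
533 GB → tape 3 (remaining 267 GB)
676 GB → tape 4 (remaining 124 GB)
746 GB → tape 5 (remaining 54 GB)
697 GB → tape 6 (remaining 103 GB)
489 GB → tape 7 (remaining 311 GB)
7 tapes × 800 GB = 5600 GB; used 4124 GB; unused 1476 GB.

1476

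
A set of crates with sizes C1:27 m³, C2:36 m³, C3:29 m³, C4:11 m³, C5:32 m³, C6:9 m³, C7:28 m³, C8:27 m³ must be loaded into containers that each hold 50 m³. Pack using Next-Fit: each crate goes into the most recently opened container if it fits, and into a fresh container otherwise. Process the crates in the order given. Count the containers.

6

container 1: place C1 (27 m³), 23 m³ left
container 2: place C2 (36 m³), 14 m³ left
container 3: place C3 (29 m³), 21 m³ left
container 3: place C4 (11 m³), 10 m³ left
container 4: place C5 (32 m³), 18 m³ left
container 4: place C6 (9 m³), 9 m³ left
container 5: place C7 (28 m³), 22 m³ left
container 6: place C8 (27 m³), 23 m³ left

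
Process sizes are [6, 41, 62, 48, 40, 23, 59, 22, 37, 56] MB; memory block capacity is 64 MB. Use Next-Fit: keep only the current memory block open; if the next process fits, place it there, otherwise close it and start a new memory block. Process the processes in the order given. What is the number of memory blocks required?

7 memory blocks

6 MB → memory block 1 (remaining 58 MB)
41 MB → memory block 1 (remaining 17 MB)
62 MB → memory block 2 (remaining 2 MB)
48 MB → memory block 3 (remaining 16 MB)
40 MB → memory block 4 (remaining 24 MB)
23 MB → memory block 4 (remaining 1 MB)
59 MB → memory block 5 (remaining 5 MB)
22 MB → memory block 6 (remaining 42 MB)
37 MB → memory block 6 (remaining 5 MB)
56 MB → memory block 7 (remaining 8 MB)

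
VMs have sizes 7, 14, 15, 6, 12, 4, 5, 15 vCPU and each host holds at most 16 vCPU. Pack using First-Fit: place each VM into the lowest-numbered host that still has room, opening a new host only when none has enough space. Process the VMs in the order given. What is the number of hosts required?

6

7 vCPU → host 1 (remaining 9 vCPU)
14 vCPU → host 2 (remaining 2 vCPU)
15 vCPU → host 3 (remaining 1 vCPU)
6 vCPU → host 1 (remaining 3 vCPU)
12 vCPU → host 4 (remaining 4 vCPU)
4 vCPU → host 4 (remaining 0 vCPU)
5 vCPU → host 5 (remaining 11 vCPU)
15 vCPU → host 6 (remaining 1 vCPU)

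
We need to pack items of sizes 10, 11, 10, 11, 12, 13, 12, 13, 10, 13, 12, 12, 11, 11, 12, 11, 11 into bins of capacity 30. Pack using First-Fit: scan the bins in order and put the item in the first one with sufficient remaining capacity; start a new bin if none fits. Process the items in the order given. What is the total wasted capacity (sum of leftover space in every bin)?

75

bin 1: place 10, 20 left
bin 1: place 11, 9 left
bin 2: place 10, 20 left
bin 2: place 11, 9 left
bin 3: place 12, 18 left
bin 3: place 13, 5 left
bin 4: place 12, 18 left
bin 4: place 13, 5 left
bin 5: place 10, 20 left
bin 5: place 13, 7 left
bin 6: place 12, 18 left
bin 6: place 12, 6 left
bin 7: place 11, 19 left
bin 7: place 11, 8 left
bin 8: place 12, 18 left
bin 8: place 11, 7 left
bin 9: place 11, 19 left
9 bins × 30 = 270; used 195; unused 75.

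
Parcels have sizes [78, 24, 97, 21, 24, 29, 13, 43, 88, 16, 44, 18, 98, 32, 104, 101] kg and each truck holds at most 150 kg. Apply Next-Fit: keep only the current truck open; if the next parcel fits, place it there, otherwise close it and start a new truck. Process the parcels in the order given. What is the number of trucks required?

7 trucks

Put 78 kg in truck 1; 72 kg remain.
Put 24 kg in truck 1; 48 kg remain.
Put 97 kg in truck 2; 53 kg remain.
Put 21 kg in truck 2; 32 kg remain.
Put 24 kg in truck 2; 8 kg remain.
Put 29 kg in truck 3; 121 kg remain.
Put 13 kg in truck 3; 108 kg remain.
Put 43 kg in truck 3; 65 kg remain.
Put 88 kg in truck 4; 62 kg remain.
Put 16 kg in truck 4; 46 kg remain.
Put 44 kg in truck 4; 2 kg remain.
Put 18 kg in truck 5; 132 kg remain.
Put 98 kg in truck 5; 34 kg remain.
Put 32 kg in truck 5; 2 kg remain.
Put 104 kg in truck 6; 46 kg remain.
Put 101 kg in truck 7; 49 kg remain.
Final trucks: [78,24] [97,21,24] [29,13,43] [88,16,44] [18,98,32] [104] [101].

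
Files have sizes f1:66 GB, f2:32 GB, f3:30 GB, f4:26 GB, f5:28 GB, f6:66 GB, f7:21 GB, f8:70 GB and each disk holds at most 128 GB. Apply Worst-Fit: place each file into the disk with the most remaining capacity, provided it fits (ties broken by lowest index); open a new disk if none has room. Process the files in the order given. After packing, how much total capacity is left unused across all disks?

45

disk 1: place f1 (66 GB), 62 GB left
disk 1: place f2 (32 GB), 30 GB left
disk 1: place f3 (30 GB), 0 GB left
disk 2: place f4 (26 GB), 102 GB left
disk 2: place f5 (28 GB), 74 GB left
disk 2: place f6 (66 GB), 8 GB left
disk 3: place f7 (21 GB), 107 GB left
disk 3: place f8 (70 GB), 37 GB left
3 disks × 128 GB = 384 GB; used 339 GB; unused 45 GB.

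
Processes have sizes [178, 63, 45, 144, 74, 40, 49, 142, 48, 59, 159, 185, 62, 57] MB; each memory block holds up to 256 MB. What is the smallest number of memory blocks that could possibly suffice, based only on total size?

Total size = 178 + 63 + 45 + 144 + 74 + 40 + 49 + 142 + 48 + 59 + 159 + 185 + 62 + 57 = 1305 MB.
⌈1305 / 256⌉ = 6.

6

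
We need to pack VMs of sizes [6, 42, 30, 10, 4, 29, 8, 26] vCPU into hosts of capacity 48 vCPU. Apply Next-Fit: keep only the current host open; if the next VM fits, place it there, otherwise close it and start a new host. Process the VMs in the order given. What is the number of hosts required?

4

host 1: place 6 vCPU, 42 vCPU left
host 1: place 42 vCPU, 0 vCPU left
host 2: place 30 vCPU, 18 vCPU left
host 2: place 10 vCPU, 8 vCPU left
host 2: place 4 vCPU, 4 vCPU left
host 3: place 29 vCPU, 19 vCPU left
host 3: place 8 vCPU, 11 vCPU left
host 4: place 26 vCPU, 22 vCPU left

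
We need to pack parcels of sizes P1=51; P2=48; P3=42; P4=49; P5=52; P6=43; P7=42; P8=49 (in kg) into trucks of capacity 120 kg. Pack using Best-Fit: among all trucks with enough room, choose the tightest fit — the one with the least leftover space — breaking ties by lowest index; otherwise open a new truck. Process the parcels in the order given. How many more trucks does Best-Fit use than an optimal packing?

Best-Fit: [51,48] [42,49] [52,43] [42,49] → 4 trucks.
Total size 376 kg; any packing needs at least ⌈376/120⌉ = 4 trucks.
So 4 is already optimal.

0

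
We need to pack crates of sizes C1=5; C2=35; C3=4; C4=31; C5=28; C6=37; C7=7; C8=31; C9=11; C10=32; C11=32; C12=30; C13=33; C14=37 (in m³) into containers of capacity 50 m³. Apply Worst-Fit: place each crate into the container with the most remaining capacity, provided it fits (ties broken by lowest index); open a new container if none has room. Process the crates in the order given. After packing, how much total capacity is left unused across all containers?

Put C1 (5 m³) in container 1; 45 m³ remain.
Put C2 (35 m³) in container 1; 10 m³ remain.
Put C3 (4 m³) in container 1; 6 m³ remain.
Put C4 (31 m³) in container 2; 19 m³ remain.
Put C5 (28 m³) in container 3; 22 m³ remain.
Put C6 (37 m³) in container 4; 13 m³ remain.
Put C7 (7 m³) in container 3; 15 m³ remain.
Put C8 (31 m³) in container 5; 19 m³ remain.
Put C9 (11 m³) in container 2; 8 m³ remain.
Put C10 (32 m³) in container 6; 18 m³ remain.
Put C11 (32 m³) in container 7; 18 m³ remain.
Put C12 (30 m³) in container 8; 20 m³ remain.
Put C13 (33 m³) in container 9; 17 m³ remain.
Put C14 (37 m³) in container 10; 13 m³ remain.
10 containers × 50 m³ = 500 m³; used 353 m³; unused 147 m³.

147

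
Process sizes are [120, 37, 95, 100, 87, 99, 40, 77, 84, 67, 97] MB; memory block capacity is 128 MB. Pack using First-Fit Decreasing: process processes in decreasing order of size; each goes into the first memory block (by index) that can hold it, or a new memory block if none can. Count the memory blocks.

9

Sorted descending: 120, 100, 99, 97, 95, 87, 84, 77, 67, 40, 37.
120 MB → memory block 1 (remaining 8 MB)
100 MB → memory block 2 (remaining 28 MB)
99 MB → memory block 3 (remaining 29 MB)
97 MB → memory block 4 (remaining 31 MB)
95 MB → memory block 5 (remaining 33 MB)
87 MB → memory block 6 (remaining 41 MB)
84 MB → memory block 7 (remaining 44 MB)
77 MB → memory block 8 (remaining 51 MB)
67 MB → memory block 9 (remaining 61 MB)
40 MB → memory block 6 (remaining 1 MB)
37 MB → memory block 7 (remaining 7 MB)
Final memory blocks: [120] [100] [99] [97] [95] [87,40] [84,37] [77] [67].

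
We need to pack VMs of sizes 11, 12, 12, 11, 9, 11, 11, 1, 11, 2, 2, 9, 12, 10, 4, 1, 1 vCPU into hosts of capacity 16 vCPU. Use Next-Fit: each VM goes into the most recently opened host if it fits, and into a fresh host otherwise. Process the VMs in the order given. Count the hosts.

11

Put 11 vCPU in host 1; 5 vCPU remain.
Put 12 vCPU in host 2; 4 vCPU remain.
Put 12 vCPU in host 3; 4 vCPU remain.
Put 11 vCPU in host 4; 5 vCPU remain.
Put 9 vCPU in host 5; 7 vCPU remain.
Put 11 vCPU in host 6; 5 vCPU remain.
Put 11 vCPU in host 7; 5 vCPU remain.
Put 1 vCPU in host 7; 4 vCPU remain.
Put 11 vCPU in host 8; 5 vCPU remain.
Put 2 vCPU in host 8; 3 vCPU remain.
Put 2 vCPU in host 8; 1 vCPU remain.
Put 9 vCPU in host 9; 7 vCPU remain.
Put 12 vCPU in host 10; 4 vCPU remain.
Put 10 vCPU in host 11; 6 vCPU remain.
Put 4 vCPU in host 11; 2 vCPU remain.
Put 1 vCPU in host 11; 1 vCPU remain.
Put 1 vCPU in host 11; 0 vCPU remain.
Final hosts: [11] [12] [12] [11] [9] [11] [11,1] [11,2,2] [9] [12] [10,4,1,1].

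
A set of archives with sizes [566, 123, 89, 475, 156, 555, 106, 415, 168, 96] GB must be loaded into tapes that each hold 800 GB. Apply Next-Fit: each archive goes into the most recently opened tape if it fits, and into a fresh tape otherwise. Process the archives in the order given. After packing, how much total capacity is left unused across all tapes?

451

566 GB → tape 1 (remaining 234 GB)
123 GB → tape 1 (remaining 111 GB)
89 GB → tape 1 (remaining 22 GB)
475 GB → tape 2 (remaining 325 GB)
156 GB → tape 2 (remaining 169 GB)
555 GB → tape 3 (remaining 245 GB)
106 GB → tape 3 (remaining 139 GB)
415 GB → tape 4 (remaining 385 GB)
168 GB → tape 4 (remaining 217 GB)
96 GB → tape 4 (remaining 121 GB)
4 tapes × 800 GB = 3200 GB; used 2749 GB; unused 451 GB.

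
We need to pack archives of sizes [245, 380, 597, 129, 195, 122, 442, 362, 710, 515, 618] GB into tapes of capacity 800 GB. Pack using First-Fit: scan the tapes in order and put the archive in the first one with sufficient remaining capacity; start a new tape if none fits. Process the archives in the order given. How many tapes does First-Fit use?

tape 1: place 245 GB, 555 GB left
tape 1: place 380 GB, 175 GB left
tape 2: place 597 GB, 203 GB left
tape 1: place 129 GB, 46 GB left
tape 2: place 195 GB, 8 GB left
tape 3: place 122 GB, 678 GB left
tape 3: place 442 GB, 236 GB left
tape 4: place 362 GB, 438 GB left
tape 5: place 710 GB, 90 GB left
tape 6: place 515 GB, 285 GB left
tape 7: place 618 GB, 182 GB left

7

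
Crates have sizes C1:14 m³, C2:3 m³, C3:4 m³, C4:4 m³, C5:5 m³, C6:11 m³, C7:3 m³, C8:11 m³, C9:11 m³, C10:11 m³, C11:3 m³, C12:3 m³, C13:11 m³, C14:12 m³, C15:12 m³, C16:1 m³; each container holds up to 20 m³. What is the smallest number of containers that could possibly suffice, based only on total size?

Total size = 14 + 3 + 4 + 4 + 5 + 11 + 3 + 11 + 11 + 11 + 3 + 3 + 11 + 12 + 12 + 1 = 119 m³.
⌈119 / 20⌉ = 6.

6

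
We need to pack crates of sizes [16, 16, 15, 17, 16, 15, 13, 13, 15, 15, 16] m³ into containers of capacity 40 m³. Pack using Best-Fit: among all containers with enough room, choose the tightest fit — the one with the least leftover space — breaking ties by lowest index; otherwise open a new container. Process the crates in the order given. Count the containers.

16 m³ → container 1 (remaining 24 m³)
16 m³ → container 1 (remaining 8 m³)
15 m³ → container 2 (remaining 25 m³)
17 m³ → container 2 (remaining 8 m³)
16 m³ → container 3 (remaining 24 m³)
15 m³ → container 3 (remaining 9 m³)
13 m³ → container 4 (remaining 27 m³)
13 m³ → container 4 (remaining 14 m³)
15 m³ → container 5 (remaining 25 m³)
15 m³ → container 5 (remaining 10 m³)
16 m³ → container 6 (remaining 24 m³)
Final containers: [16,16] [15,17] [16,15] [13,13] [15,15] [16].

6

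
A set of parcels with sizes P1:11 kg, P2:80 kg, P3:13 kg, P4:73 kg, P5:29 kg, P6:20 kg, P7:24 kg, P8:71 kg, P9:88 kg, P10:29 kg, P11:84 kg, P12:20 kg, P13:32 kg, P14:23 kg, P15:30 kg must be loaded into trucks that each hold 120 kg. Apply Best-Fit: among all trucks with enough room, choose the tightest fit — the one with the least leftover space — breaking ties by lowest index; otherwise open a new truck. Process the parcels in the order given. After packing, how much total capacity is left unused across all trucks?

P1 (11 kg) → truck 1 (remaining 109 kg)
P2 (80 kg) → truck 1 (remaining 29 kg)
P3 (13 kg) → truck 1 (remaining 16 kg)
P4 (73 kg) → truck 2 (remaining 47 kg)
P5 (29 kg) → truck 2 (remaining 18 kg)
P6 (20 kg) → truck 3 (remaining 100 kg)
P7 (24 kg) → truck 3 (remaining 76 kg)
P8 (71 kg) → truck 3 (remaining 5 kg)
P9 (88 kg) → truck 4 (remaining 32 kg)
P10 (29 kg) → truck 4 (remaining 3 kg)
P11 (84 kg) → truck 5 (remaining 36 kg)
P12 (20 kg) → truck 5 (remaining 16 kg)
P13 (32 kg) → truck 6 (remaining 88 kg)
P14 (23 kg) → truck 6 (remaining 65 kg)
P15 (30 kg) → truck 6 (remaining 35 kg)
6 trucks × 120 kg = 720 kg; used 627 kg; unused 93 kg.

93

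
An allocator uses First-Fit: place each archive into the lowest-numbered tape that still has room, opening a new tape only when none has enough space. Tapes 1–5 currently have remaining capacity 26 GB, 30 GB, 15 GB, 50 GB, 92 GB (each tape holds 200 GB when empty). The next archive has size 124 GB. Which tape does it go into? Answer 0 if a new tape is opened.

0

No tape has ≥ 124 GB free, so a new tape is opened.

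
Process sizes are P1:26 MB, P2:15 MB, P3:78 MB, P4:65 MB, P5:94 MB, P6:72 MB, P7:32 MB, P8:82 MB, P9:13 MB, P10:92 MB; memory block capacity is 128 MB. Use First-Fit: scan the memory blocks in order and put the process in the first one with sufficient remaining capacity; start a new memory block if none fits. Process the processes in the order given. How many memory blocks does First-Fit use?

memory block 1: place P1 (26 MB), 102 MB left
memory block 1: place P2 (15 MB), 87 MB left
memory block 1: place P3 (78 MB), 9 MB left
memory block 2: place P4 (65 MB), 63 MB left
memory block 3: place P5 (94 MB), 34 MB left
memory block 4: place P6 (72 MB), 56 MB left
memory block 2: place P7 (32 MB), 31 MB left
memory block 5: place P8 (82 MB), 46 MB left
memory block 2: place P9 (13 MB), 18 MB left
memory block 6: place P10 (92 MB), 36 MB left

6 memory blocks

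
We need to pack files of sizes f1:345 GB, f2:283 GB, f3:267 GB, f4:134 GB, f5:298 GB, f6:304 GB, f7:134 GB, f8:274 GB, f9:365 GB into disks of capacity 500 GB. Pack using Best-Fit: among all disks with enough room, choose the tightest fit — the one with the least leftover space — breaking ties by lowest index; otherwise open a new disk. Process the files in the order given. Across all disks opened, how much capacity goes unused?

Put f1 (345 GB) in disk 1; 155 GB remain.
Put f2 (283 GB) in disk 2; 217 GB remain.
Put f3 (267 GB) in disk 3; 233 GB remain.
Put f4 (134 GB) in disk 1; 21 GB remain.
Put f5 (298 GB) in disk 4; 202 GB remain.
Put f6 (304 GB) in disk 5; 196 GB remain.
Put f7 (134 GB) in disk 5; 62 GB remain.
Put f8 (274 GB) in disk 6; 226 GB remain.
Put f9 (365 GB) in disk 7; 135 GB remain.
7 disks × 500 GB = 3500 GB; used 2404 GB; unused 1096 GB.

1096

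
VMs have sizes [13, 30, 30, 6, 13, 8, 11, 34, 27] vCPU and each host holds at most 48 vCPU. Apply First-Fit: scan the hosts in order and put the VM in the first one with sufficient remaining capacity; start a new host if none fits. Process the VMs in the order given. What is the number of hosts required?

5 hosts

host 1: place 13 vCPU, 35 vCPU left
host 1: place 30 vCPU, 5 vCPU left
host 2: place 30 vCPU, 18 vCPU left
host 2: place 6 vCPU, 12 vCPU left
host 3: place 13 vCPU, 35 vCPU left
host 2: place 8 vCPU, 4 vCPU left
host 3: place 11 vCPU, 24 vCPU left
host 4: place 34 vCPU, 14 vCPU left
host 5: place 27 vCPU, 21 vCPU left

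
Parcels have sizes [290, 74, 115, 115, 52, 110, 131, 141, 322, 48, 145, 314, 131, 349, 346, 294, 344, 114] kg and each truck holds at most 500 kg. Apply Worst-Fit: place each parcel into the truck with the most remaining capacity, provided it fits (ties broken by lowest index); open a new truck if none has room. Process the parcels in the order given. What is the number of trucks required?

290 kg → truck 1 (remaining 210 kg)
74 kg → truck 1 (remaining 136 kg)
115 kg → truck 1 (remaining 21 kg)
115 kg → truck 2 (remaining 385 kg)
52 kg → truck 2 (remaining 333 kg)
110 kg → truck 2 (remaining 223 kg)
131 kg → truck 2 (remaining 92 kg)
141 kg → truck 3 (remaining 359 kg)
322 kg → truck 3 (remaining 37 kg)
48 kg → truck 2 (remaining 44 kg)
145 kg → truck 4 (remaining 355 kg)
314 kg → truck 4 (remaining 41 kg)
131 kg → truck 5 (remaining 369 kg)
349 kg → truck 5 (remaining 20 kg)
346 kg → truck 6 (remaining 154 kg)
294 kg → truck 7 (remaining 206 kg)
344 kg → truck 8 (remaining 156 kg)
114 kg → truck 7 (remaining 92 kg)

8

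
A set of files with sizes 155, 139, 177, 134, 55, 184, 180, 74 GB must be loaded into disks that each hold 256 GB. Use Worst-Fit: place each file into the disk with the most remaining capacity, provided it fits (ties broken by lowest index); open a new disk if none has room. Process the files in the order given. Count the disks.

6

155 GB → disk 1 (remaining 101 GB)
139 GB → disk 2 (remaining 117 GB)
177 GB → disk 3 (remaining 79 GB)
134 GB → disk 4 (remaining 122 GB)
55 GB → disk 4 (remaining 67 GB)
184 GB → disk 5 (remaining 72 GB)
180 GB → disk 6 (remaining 76 GB)
74 GB → disk 2 (remaining 43 GB)
Final disks: [155] [139,74] [177] [134,55] [184] [180].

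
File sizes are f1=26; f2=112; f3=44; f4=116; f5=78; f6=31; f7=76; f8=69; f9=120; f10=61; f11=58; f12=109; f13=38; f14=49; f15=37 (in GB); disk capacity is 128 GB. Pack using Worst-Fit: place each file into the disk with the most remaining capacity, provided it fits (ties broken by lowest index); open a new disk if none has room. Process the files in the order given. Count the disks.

9

disk 1: place f1 (26 GB), 102 GB left
disk 2: place f2 (112 GB), 16 GB left
disk 1: place f3 (44 GB), 58 GB left
disk 3: place f4 (116 GB), 12 GB left
disk 4: place f5 (78 GB), 50 GB left
disk 1: place f6 (31 GB), 27 GB left
disk 5: place f7 (76 GB), 52 GB left
disk 6: place f8 (69 GB), 59 GB left
disk 7: place f9 (120 GB), 8 GB left
disk 8: place f10 (61 GB), 67 GB left
disk 8: place f11 (58 GB), 9 GB left
disk 9: place f12 (109 GB), 19 GB left
disk 6: place f13 (38 GB), 21 GB left
disk 5: place f14 (49 GB), 3 GB left
disk 4: place f15 (37 GB), 13 GB left
Final disks: [26,44,31] [112] [116] [78,37] [76,49] [69,38] [120] [61,58] [109].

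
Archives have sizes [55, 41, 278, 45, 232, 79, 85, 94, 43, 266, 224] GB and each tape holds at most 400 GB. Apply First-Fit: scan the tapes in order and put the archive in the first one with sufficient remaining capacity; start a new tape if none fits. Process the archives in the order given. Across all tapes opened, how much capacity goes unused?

tape 1: place 55 GB, 345 GB left
tape 1: place 41 GB, 304 GB left
tape 1: place 278 GB, 26 GB left
tape 2: place 45 GB, 355 GB left
tape 2: place 232 GB, 123 GB left
tape 2: place 79 GB, 44 GB left
tape 3: place 85 GB, 315 GB left
tape 3: place 94 GB, 221 GB left
tape 2: place 43 GB, 1 GB left
tape 4: place 266 GB, 134 GB left
tape 5: place 224 GB, 176 GB left
5 tapes × 400 GB = 2000 GB; used 1442 GB; unused 558 GB.

558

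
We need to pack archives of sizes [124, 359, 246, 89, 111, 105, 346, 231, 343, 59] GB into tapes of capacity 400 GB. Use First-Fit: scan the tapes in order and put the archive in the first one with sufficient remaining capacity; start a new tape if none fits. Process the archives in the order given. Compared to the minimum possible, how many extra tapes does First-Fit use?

0

First-Fit: [124,246] [359] [89,111,105,59] [346] [231] [343] → 6 tapes.
Total size 2013 GB; any packing needs at least ⌈2013/400⌉ = 6 tapes.
So 6 is already optimal.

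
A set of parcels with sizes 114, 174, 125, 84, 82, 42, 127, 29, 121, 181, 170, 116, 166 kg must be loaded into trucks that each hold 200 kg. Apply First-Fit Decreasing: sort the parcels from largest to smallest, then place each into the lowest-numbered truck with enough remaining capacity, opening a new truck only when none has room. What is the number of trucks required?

Sorted descending: 181, 174, 170, 166, 127, 125, 121, 116, 114, 84, 82, 42, 29.
181 kg → truck 1 (remaining 19 kg)
174 kg → truck 2 (remaining 26 kg)
170 kg → truck 3 (remaining 30 kg)
166 kg → truck 4 (remaining 34 kg)
127 kg → truck 5 (remaining 73 kg)
125 kg → truck 6 (remaining 75 kg)
121 kg → truck 7 (remaining 79 kg)
116 kg → truck 8 (remaining 84 kg)
114 kg → truck 9 (remaining 86 kg)
84 kg → truck 8 (remaining 0 kg)
82 kg → truck 9 (remaining 4 kg)
42 kg → truck 5 (remaining 31 kg)
29 kg → truck 3 (remaining 1 kg)
Final trucks: [181] [174] [170,29] [166] [127,42] [125] [121] [116,84] [114,82].

9 trucks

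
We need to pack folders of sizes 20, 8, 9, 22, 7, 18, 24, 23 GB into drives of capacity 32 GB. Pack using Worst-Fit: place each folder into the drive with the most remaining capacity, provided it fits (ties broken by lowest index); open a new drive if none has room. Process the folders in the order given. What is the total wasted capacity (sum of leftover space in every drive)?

29

Put 20 GB in drive 1; 12 GB remain.
Put 8 GB in drive 1; 4 GB remain.
Put 9 GB in drive 2; 23 GB remain.
Put 22 GB in drive 2; 1 GB remain.
Put 7 GB in drive 3; 25 GB remain.
Put 18 GB in drive 3; 7 GB remain.
Put 24 GB in drive 4; 8 GB remain.
Put 23 GB in drive 5; 9 GB remain.
5 drives × 32 GB = 160 GB; used 131 GB; unused 29 GB.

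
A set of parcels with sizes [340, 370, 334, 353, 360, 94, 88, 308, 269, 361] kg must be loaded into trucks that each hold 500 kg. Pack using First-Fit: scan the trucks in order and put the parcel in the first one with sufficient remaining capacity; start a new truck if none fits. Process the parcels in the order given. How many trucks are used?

truck 1: place 340 kg, 160 kg left
truck 2: place 370 kg, 130 kg left
truck 3: place 334 kg, 166 kg left
truck 4: place 353 kg, 147 kg left
truck 5: place 360 kg, 140 kg left
truck 1: place 94 kg, 66 kg left
truck 2: place 88 kg, 42 kg left
truck 6: place 308 kg, 192 kg left
truck 7: place 269 kg, 231 kg left
truck 8: place 361 kg, 139 kg left

8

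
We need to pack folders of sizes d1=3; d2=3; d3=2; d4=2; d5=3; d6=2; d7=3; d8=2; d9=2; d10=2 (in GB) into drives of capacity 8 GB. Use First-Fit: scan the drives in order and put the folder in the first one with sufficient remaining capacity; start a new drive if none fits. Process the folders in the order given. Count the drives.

4

Put d1 (3 GB) in drive 1; 5 GB remain.
Put d2 (3 GB) in drive 1; 2 GB remain.
Put d3 (2 GB) in drive 1; 0 GB remain.
Put d4 (2 GB) in drive 2; 6 GB remain.
Put d5 (3 GB) in drive 2; 3 GB remain.
Put d6 (2 GB) in drive 2; 1 GB remain.
Put d7 (3 GB) in drive 3; 5 GB remain.
Put d8 (2 GB) in drive 3; 3 GB remain.
Put d9 (2 GB) in drive 3; 1 GB remain.
Put d10 (2 GB) in drive 4; 6 GB remain.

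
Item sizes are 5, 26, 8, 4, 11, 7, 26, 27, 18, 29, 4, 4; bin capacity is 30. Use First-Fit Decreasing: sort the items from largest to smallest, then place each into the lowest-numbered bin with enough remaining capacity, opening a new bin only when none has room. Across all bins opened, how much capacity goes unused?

11

Sorted descending: 29, 27, 26, 26, 18, 11, 8, 7, 5, 4, 4, 4.
bin 1: place 29, 1 left
bin 2: place 27, 3 left
bin 3: place 26, 4 left
bin 4: place 26, 4 left
bin 5: place 18, 12 left
bin 5: place 11, 1 left
bin 6: place 8, 22 left
bin 6: place 7, 15 left
bin 6: place 5, 10 left
bin 3: place 4, 0 left
bin 4: place 4, 0 left
bin 6: place 4, 6 left
6 bins × 30 = 180; used 169; unused 11.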